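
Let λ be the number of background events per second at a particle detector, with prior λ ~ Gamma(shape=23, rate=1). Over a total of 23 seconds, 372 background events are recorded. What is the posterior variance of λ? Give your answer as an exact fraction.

Total count 372 over total exposure 23 seconds.
Conjugate update: add total count to the shape and total exposure to the rate, giving Gamma(395, 24).
Posterior variance = α'/β'² = 395/576.

395/576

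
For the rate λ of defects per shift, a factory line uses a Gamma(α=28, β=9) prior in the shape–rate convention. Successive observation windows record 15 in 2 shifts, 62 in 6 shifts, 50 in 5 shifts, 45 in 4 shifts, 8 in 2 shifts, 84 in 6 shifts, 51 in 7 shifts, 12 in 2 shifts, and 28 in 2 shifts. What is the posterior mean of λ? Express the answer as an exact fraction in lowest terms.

Total count: 15 + 62 + 50 + 45 + 8 + 84 + 51 + 12 + 28 = 355.
Total exposure: 2 + 6 + 5 + 4 + 2 + 6 + 7 + 2 + 2 = 36 shifts.
By Gamma–Poisson conjugacy, the posterior is Gamma(α + Σx, β + Σt) = Gamma(28 + 355, 9 + 36) = Gamma(383, 45).
Posterior mean = α'/β' = 383/45.

383/45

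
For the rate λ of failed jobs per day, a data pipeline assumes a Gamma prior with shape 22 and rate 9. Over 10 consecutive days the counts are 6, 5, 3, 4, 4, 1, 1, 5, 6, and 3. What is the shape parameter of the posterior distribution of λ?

60

Total count: 6 + 5 + 3 + 4 + 4 + 1 + 1 + 5 + 6 + 3 = 38.
Total exposure: 10 days.
Gamma(α, β) with Poisson data over total exposure Σt gives posterior Gamma(α+Σx, β+Σt) = Gamma(60, 19).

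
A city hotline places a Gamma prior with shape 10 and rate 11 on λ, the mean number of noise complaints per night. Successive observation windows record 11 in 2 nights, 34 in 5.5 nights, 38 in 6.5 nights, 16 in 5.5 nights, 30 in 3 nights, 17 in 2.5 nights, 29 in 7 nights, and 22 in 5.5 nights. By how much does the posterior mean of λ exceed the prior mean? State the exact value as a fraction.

3584/1067

Total count: 11 + 34 + 38 + 16 + 30 + 17 + 29 + 22 = 197.
Total exposure: 2 + 5.5 + 6.5 + 5.5 + 3 + 2.5 + 7 + 5.5 = 37.5 nights.
By Gamma–Poisson conjugacy, the posterior is Gamma(α + Σx, β + Σt) = Gamma(10 + 197, 11 + 37.5) = Gamma(207, 97/2).
Posterior mean = 207/(97/2) = 414/97; prior mean = 10/11 = 10/11. Difference = 414/97 − 10/11 = 3584/1067.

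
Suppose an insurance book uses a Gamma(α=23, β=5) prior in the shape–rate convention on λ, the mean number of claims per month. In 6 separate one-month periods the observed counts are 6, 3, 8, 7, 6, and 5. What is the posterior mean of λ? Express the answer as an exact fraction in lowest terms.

Total count: 6 + 3 + 8 + 7 + 6 + 5 = 35.
Total exposure: 6 months.
Gamma(α, β) with Poisson data over total exposure Σt gives posterior Gamma(α+Σx, β+Σt) = Gamma(58, 11).
Posterior mean = α'/β' = 58/11.

58/11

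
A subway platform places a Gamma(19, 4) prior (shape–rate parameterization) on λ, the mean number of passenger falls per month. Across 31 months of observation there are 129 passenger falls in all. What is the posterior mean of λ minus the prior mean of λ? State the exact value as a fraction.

Total count 129 over total exposure 31 months.
By Gamma–Poisson conjugacy, the posterior is Gamma(α + Σx, β + Σt) = Gamma(19 + 129, 4 + 31) = Gamma(148, 35).
Posterior mean = 148/35 = 148/35; prior mean = 19/4 = 19/4. Difference = 148/35 − 19/4 = -73/140.

-73/140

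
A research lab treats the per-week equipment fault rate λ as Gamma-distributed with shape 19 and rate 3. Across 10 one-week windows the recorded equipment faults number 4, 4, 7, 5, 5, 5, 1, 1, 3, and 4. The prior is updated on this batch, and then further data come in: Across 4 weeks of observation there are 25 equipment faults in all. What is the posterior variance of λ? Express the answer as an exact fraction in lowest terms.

83/289

Total count: 4 + 4 + 7 + 5 + 5 + 5 + 1 + 1 + 3 + 4 = 39.
Total exposure: 10 weeks.
After the first batch: Gamma(19 + 39, 3 + 10) = Gamma(58, 13).
Total count 25 over total exposure 4 weeks.
After the second batch: Gamma(58 + 25, 13 + 4) = Gamma(83, 17).
Posterior variance = α'/β'² = 83/289.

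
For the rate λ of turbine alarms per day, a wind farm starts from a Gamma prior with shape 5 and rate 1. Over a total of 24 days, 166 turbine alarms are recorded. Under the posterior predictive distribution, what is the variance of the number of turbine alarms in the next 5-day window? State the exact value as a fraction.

Total count 166 over total exposure 24 days.
By Gamma–Poisson conjugacy, the posterior is Gamma(α + Σx, β + Σt) = Gamma(5 + 166, 1 + 24) = Gamma(171, 25).
The posterior predictive for a window of length T is Negative Binomial with variance T·α'·(β'+T)/β'² = 5·171·30/625 = 1026/25.

1026/25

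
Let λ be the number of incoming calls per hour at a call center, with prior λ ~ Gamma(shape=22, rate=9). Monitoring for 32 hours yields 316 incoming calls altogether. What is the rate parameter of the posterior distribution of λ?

Total count 316 over total exposure 32 hours.
Conjugate update: add total count to the shape and total exposure to the rate, giving Gamma(338, 41).

41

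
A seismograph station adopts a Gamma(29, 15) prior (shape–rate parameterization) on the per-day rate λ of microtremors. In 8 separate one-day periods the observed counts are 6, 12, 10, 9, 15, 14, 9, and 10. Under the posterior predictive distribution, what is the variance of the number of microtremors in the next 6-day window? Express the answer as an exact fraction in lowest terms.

19836/529

Total count: 6 + 12 + 10 + 9 + 15 + 14 + 9 + 10 = 85.
Total exposure: 8 days.
Conjugate update: add total count to the shape and total exposure to the rate, giving Gamma(114, 23).
The posterior predictive for a window of length T is Negative Binomial with variance T·α'·(β'+T)/β'² = 6·114·29/529 = 19836/529.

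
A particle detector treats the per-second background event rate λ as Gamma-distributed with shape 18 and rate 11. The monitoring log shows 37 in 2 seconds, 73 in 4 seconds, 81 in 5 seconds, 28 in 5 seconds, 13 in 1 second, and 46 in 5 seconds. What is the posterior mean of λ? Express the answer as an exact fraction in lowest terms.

296/33

Total count: 37 + 73 + 81 + 28 + 13 + 46 = 278.
Total exposure: 2 + 4 + 5 + 5 + 1 + 5 = 22 seconds.
Conjugate update: add total count to the shape and total exposure to the rate, giving Gamma(296, 33).
Posterior mean = α'/β' = 296/33.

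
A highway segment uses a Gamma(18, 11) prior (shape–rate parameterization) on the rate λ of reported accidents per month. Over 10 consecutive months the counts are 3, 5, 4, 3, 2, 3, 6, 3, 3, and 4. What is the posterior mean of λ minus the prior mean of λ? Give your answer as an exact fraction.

Total count: 3 + 5 + 4 + 3 + 2 + 3 + 6 + 3 + 3 + 4 = 36.
Total exposure: 10 months.
Posterior: α' = 18 + 36 = 54, β' = 11 + 10 = 21.
Posterior mean = 54/21 = 18/7; prior mean = 18/11 = 18/11. Difference = 18/7 − 18/11 = 72/77.

72/77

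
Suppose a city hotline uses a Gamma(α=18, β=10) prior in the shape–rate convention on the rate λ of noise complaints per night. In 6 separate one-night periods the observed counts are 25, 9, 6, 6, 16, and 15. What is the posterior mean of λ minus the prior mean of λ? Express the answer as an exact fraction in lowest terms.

331/80

Total count: 25 + 9 + 6 + 6 + 16 + 15 = 77.
Total exposure: 6 nights.
Posterior: α' = 18 + 77 = 95, β' = 10 + 6 = 16.
Posterior mean = 95/16 = 95/16; prior mean = 18/10 = 9/5. Difference = 95/16 − 9/5 = 331/80.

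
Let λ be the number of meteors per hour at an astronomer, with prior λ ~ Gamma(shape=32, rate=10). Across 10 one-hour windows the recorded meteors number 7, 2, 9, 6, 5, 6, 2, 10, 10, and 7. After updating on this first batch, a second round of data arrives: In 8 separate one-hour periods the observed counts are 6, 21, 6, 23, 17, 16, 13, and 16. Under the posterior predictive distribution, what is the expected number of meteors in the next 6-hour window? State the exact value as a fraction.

321/7

Total count: 7 + 2 + 9 + 6 + 5 + 6 + 2 + 10 + 10 + 7 = 64.
Total exposure: 10 hours.
After the first batch: Gamma(32 + 64, 10 + 10) = Gamma(96, 20).
Total count: 6 + 21 + 6 + 23 + 17 + 16 + 13 + 16 = 118.
Total exposure: 8 hours.
After the second batch: Gamma(96 + 118, 20 + 8) = Gamma(214, 28).
Predictive mean over a 6-hour window = T·E[λ|data] = 6·214/28 = 321/7.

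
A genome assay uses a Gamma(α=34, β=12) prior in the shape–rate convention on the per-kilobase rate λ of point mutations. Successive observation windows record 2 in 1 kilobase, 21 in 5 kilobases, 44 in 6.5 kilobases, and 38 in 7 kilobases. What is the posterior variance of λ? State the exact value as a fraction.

556/3969

Total count: 2 + 21 + 44 + 38 = 105.
Total exposure: 1 + 5 + 6.5 + 7 = 19.5 kilobases.
Posterior: α' = 34 + 105 = 139, β' = 12 + 19.5 = 63/2.
Posterior variance = α'/β'² = 139/(3969/4) = 556/3969.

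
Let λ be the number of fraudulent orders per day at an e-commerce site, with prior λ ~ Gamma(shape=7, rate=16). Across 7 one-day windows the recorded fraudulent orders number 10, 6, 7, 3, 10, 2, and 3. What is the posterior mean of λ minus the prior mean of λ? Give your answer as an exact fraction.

Total count: 10 + 6 + 7 + 3 + 10 + 2 + 3 = 41.
Total exposure: 7 days.
Gamma(α, β) with Poisson data over total exposure Σt gives posterior Gamma(α+Σx, β+Σt) = Gamma(48, 23).
Posterior mean = 48/23 = 48/23; prior mean = 7/16 = 7/16. Difference = 48/23 − 7/16 = 607/368.

607/368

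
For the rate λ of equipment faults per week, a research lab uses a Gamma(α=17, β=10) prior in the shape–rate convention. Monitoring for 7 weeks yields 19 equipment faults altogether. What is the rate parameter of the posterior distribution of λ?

Total count 19 over total exposure 7 weeks.
By Gamma–Poisson conjugacy, the posterior is Gamma(α + Σx, β + Σt) = Gamma(17 + 19, 10 + 7) = Gamma(36, 17).

17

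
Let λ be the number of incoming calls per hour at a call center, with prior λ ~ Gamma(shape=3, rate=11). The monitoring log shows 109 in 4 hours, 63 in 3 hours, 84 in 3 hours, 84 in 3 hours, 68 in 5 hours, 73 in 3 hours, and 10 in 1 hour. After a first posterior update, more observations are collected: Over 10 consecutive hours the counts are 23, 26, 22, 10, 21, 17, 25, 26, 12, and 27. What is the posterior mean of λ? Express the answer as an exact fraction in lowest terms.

Total count: 109 + 63 + 84 + 84 + 68 + 73 + 10 = 491.
Total exposure: 4 + 3 + 3 + 3 + 5 + 3 + 1 = 22 hours.
After the first batch: Gamma(3 + 491, 11 + 22) = Gamma(494, 33).
Total count: 23 + 26 + 22 + 10 + 21 + 17 + 25 + 26 + 12 + 27 = 209.
Total exposure: 10 hours.
After the second batch: Gamma(494 + 209, 33 + 10) = Gamma(703, 43).
Posterior mean = α'/β' = 703/43.

703/43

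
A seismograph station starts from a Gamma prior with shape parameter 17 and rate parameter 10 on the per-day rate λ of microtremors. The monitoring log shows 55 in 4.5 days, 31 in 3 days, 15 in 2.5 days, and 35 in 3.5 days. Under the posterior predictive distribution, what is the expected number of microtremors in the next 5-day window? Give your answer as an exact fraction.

Total count: 55 + 31 + 15 + 35 = 136.
Total exposure: 4.5 + 3 + 2.5 + 3.5 = 13.5 days.
By Gamma–Poisson conjugacy, the posterior is Gamma(α + Σx, β + Σt) = Gamma(17 + 136, 10 + 13.5) = Gamma(153, 47/2).
Predictive mean over a 5-day window = T·E[λ|data] = 5·153/(47/2) = 1530/47.

1530/47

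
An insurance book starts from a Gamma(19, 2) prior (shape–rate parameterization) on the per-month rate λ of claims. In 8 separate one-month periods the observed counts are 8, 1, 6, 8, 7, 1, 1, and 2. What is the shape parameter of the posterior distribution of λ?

53

Total count: 8 + 1 + 6 + 8 + 7 + 1 + 1 + 2 = 34.
Total exposure: 8 months.
By Gamma–Poisson conjugacy, the posterior is Gamma(α + Σx, β + Σt) = Gamma(19 + 34, 2 + 8) = Gamma(53, 10).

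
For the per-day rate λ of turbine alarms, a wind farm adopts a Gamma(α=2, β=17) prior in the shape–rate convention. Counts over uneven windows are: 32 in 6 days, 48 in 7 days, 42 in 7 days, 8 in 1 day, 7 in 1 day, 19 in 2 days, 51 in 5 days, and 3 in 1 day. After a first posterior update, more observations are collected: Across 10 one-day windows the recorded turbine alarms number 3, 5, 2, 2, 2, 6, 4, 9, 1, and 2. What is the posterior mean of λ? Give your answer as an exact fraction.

248/57

Total count: 32 + 48 + 42 + 8 + 7 + 19 + 51 + 3 = 210.
Total exposure: 6 + 7 + 7 + 1 + 1 + 2 + 5 + 1 = 30 days.
After the first batch: Gamma(2 + 210, 17 + 30) = Gamma(212, 47).
Total count: 3 + 5 + 2 + 2 + 2 + 6 + 4 + 9 + 1 + 2 = 36.
Total exposure: 10 days.
After the second batch: Gamma(212 + 36, 47 + 10) = Gamma(248, 57).
Posterior mean = α'/β' = 248/57.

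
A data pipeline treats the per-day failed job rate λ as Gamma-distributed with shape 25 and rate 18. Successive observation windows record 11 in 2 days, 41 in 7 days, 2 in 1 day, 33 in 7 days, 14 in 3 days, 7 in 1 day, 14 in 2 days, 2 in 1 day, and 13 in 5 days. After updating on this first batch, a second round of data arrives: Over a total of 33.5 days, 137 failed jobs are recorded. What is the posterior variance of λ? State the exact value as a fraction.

52/1127

Total count: 11 + 41 + 2 + 33 + 14 + 7 + 14 + 2 + 13 = 137.
Total exposure: 2 + 7 + 1 + 7 + 3 + 1 + 2 + 1 + 5 = 29 days.
After the first batch: Gamma(25 + 137, 18 + 29) = Gamma(162, 47).
Total count 137 over total exposure 33.5 days.
After the second batch: Gamma(162 + 137, 47 + 33.5) = Gamma(299, 161/2).
Posterior variance = α'/β'² = 299/(25921/4) = 52/1127.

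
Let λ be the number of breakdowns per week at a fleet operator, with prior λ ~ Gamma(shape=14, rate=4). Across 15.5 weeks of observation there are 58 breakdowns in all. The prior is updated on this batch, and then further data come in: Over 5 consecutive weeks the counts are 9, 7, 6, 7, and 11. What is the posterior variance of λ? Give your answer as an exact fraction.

64/343

Total count 58 over total exposure 15.5 weeks.
After the first batch: Gamma(14 + 58, 4 + 15.5) = Gamma(72, 39/2).
Total count: 9 + 7 + 6 + 7 + 11 = 40.
Total exposure: 5 weeks.
After the second batch: Gamma(72 + 40, 39/2 + 5) = Gamma(112, 49/2).
Posterior variance = α'/β'² = 112/(2401/4) = 64/343.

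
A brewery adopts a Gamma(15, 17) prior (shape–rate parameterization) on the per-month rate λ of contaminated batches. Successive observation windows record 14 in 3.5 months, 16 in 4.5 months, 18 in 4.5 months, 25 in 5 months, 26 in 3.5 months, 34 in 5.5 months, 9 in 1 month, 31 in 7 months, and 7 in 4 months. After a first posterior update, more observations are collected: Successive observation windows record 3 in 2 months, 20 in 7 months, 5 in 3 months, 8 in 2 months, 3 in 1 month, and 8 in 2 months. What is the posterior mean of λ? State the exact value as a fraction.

Total count: 14 + 16 + 18 + 25 + 26 + 34 + 9 + 31 + 7 = 180.
Total exposure: 3.5 + 4.5 + 4.5 + 5 + 3.5 + 5.5 + 1 + 7 + 4 = 38.5 months.
After the first batch: Gamma(15 + 180, 17 + 38.5) = Gamma(195, 111/2).
Total count: 3 + 20 + 5 + 8 + 3 + 8 = 47.
Total exposure: 2 + 7 + 3 + 2 + 1 + 2 = 17 months.
After the second batch: Gamma(195 + 47, 111/2 + 17) = Gamma(242, 145/2).
Posterior mean = α'/β' = 242/(145/2) = 484/145.

484/145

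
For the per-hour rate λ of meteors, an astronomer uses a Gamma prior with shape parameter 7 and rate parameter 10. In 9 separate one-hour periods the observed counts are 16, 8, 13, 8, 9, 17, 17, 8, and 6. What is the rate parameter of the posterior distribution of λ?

19

Total count: 16 + 8 + 13 + 8 + 9 + 17 + 17 + 8 + 6 = 102.
Total exposure: 9 hours.
Conjugate update: add total count to the shape and total exposure to the rate, giving Gamma(109, 19).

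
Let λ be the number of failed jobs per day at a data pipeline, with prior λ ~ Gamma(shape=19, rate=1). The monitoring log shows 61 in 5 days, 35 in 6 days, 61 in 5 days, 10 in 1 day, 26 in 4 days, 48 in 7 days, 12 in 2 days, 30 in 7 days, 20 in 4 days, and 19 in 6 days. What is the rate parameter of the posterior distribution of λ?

48

Total count: 61 + 35 + 61 + 10 + 26 + 48 + 12 + 30 + 20 + 19 = 322.
Total exposure: 5 + 6 + 5 + 1 + 4 + 7 + 2 + 7 + 4 + 6 = 47 days.
The Gamma prior is conjugate for the Poisson rate, so λ | data ~ Gamma(19+322, 1+47) = Gamma(341, 48).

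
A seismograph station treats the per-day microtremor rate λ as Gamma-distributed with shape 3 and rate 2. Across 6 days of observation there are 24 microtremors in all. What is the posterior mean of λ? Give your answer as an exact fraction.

Total count 24 over total exposure 6 days.
Gamma(α, β) with Poisson data over total exposure Σt gives posterior Gamma(α+Σx, β+Σt) = Gamma(27, 8).
Posterior mean = α'/β' = 27/8.

27/8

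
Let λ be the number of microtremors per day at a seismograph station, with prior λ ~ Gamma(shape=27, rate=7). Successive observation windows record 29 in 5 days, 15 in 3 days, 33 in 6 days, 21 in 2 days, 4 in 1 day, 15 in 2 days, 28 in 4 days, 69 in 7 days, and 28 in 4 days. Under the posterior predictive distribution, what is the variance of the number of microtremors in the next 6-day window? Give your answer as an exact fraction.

75858/1681

Total count: 29 + 15 + 33 + 21 + 4 + 15 + 28 + 69 + 28 = 242.
Total exposure: 5 + 3 + 6 + 2 + 1 + 2 + 4 + 7 + 4 = 34 days.
Gamma(α, β) with Poisson data over total exposure Σt gives posterior Gamma(α+Σx, β+Σt) = Gamma(269, 41).
The posterior predictive for a window of length T is Negative Binomial with variance T·α'·(β'+T)/β'² = 6·269·47/1681 = 75858/1681.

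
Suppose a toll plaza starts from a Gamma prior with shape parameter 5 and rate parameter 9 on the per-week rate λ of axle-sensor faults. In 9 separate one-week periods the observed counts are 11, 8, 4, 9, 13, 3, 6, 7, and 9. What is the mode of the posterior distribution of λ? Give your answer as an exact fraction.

37/9

Total count: 11 + 8 + 4 + 9 + 13 + 3 + 6 + 7 + 9 = 70.
Total exposure: 9 weeks.
Posterior: α' = 5 + 70 = 75, β' = 9 + 9 = 18.
Posterior mode = (α'−1)/β' = 74/18 = 37/9.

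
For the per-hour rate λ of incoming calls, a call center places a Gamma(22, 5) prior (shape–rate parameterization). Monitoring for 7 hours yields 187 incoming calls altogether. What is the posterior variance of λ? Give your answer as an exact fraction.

209/144

Total count 187 over total exposure 7 hours.
Posterior: α' = 22 + 187 = 209, β' = 5 + 7 = 12.
Posterior variance = α'/β'² = 209/144.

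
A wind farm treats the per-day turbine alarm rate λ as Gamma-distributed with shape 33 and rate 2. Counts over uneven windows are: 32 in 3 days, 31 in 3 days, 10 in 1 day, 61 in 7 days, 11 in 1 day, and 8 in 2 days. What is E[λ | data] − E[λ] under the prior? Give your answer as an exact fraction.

-255/38

Total count: 32 + 31 + 10 + 61 + 11 + 8 = 153.
Total exposure: 3 + 3 + 1 + 7 + 1 + 2 = 17 days.
The Gamma prior is conjugate for the Poisson rate, so λ | data ~ Gamma(33+153, 2+17) = Gamma(186, 19).
Posterior mean = 186/19 = 186/19; prior mean = 33/2 = 33/2. Difference = 186/19 − 33/2 = -255/38.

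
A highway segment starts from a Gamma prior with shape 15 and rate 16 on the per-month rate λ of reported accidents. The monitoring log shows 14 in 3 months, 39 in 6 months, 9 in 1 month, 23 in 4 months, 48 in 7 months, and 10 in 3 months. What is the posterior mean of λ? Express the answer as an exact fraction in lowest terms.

Total count: 14 + 39 + 9 + 23 + 48 + 10 = 143.
Total exposure: 3 + 6 + 1 + 4 + 7 + 3 = 24 months.
Posterior: α' = 15 + 143 = 158, β' = 16 + 24 = 40.
Posterior mean = α'/β' = 158/40 = 79/20.

79/20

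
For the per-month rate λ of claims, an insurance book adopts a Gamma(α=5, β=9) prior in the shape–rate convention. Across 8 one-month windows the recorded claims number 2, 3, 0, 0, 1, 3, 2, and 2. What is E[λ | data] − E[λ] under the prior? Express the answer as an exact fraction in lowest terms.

Total count: 2 + 3 + 0 + 0 + 1 + 3 + 2 + 2 = 13.
Total exposure: 8 months.
Gamma(α, β) with Poisson data over total exposure Σt gives posterior Gamma(α+Σx, β+Σt) = Gamma(18, 17).
Posterior mean = 18/17 = 18/17; prior mean = 5/9 = 5/9. Difference = 18/17 − 5/9 = 77/153.

77/153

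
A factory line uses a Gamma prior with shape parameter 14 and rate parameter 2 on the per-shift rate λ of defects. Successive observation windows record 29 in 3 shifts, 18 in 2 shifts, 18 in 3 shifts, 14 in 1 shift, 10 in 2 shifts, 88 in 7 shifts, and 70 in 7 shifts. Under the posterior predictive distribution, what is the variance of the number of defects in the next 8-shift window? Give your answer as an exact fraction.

Total count: 29 + 18 + 18 + 14 + 10 + 88 + 70 = 247.
Total exposure: 3 + 2 + 3 + 1 + 2 + 7 + 7 = 25 shifts.
Posterior: α' = 14 + 247 = 261, β' = 2 + 25 = 27.
The posterior predictive for a window of length T is Negative Binomial with variance T·α'·(β'+T)/β'² = 8·261·35/729 = 8120/81.

8120/81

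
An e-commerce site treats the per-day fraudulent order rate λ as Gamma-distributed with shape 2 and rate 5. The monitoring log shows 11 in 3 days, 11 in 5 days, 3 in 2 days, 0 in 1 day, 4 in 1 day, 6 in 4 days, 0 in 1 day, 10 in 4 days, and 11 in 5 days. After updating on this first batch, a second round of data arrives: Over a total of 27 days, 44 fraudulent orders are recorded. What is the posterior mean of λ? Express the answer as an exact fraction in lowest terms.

Total count: 11 + 11 + 3 + 0 + 4 + 6 + 0 + 10 + 11 = 56.
Total exposure: 3 + 5 + 2 + 1 + 1 + 4 + 1 + 4 + 5 = 26 days.
After the first batch: Gamma(2 + 56, 5 + 26) = Gamma(58, 31).
Total count 44 over total exposure 27 days.
After the second batch: Gamma(58 + 44, 31 + 27) = Gamma(102, 58).
Posterior mean = α'/β' = 102/58 = 51/29.

51/29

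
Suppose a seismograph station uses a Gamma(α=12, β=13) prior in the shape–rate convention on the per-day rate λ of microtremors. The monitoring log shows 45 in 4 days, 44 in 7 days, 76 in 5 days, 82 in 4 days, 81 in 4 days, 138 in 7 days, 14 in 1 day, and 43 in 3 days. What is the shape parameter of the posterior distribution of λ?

Total count: 45 + 44 + 76 + 82 + 81 + 138 + 14 + 43 = 523.
Total exposure: 4 + 7 + 5 + 4 + 4 + 7 + 1 + 3 = 35 days.
Conjugate update: add total count to the shape and total exposure to the rate, giving Gamma(535, 48).

535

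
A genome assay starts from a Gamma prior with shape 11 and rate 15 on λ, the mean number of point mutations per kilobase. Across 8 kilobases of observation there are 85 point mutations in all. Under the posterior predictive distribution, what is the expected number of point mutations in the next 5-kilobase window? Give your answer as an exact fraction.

Total count 85 over total exposure 8 kilobases.
Gamma(α, β) with Poisson data over total exposure Σt gives posterior Gamma(α+Σx, β+Σt) = Gamma(96, 23).
Predictive mean over a 5-kilobase window = T·E[λ|data] = 5·96/23 = 480/23.

480/23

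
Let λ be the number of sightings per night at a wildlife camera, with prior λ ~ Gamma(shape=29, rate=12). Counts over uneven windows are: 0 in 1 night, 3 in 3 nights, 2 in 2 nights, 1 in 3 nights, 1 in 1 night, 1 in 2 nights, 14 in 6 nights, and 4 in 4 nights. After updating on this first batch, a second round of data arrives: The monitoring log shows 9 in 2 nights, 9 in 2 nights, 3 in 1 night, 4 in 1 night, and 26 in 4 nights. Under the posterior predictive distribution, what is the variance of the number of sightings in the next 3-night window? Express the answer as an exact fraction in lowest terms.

Total count: 0 + 3 + 2 + 1 + 1 + 1 + 14 + 4 = 26.
Total exposure: 1 + 3 + 2 + 3 + 1 + 2 + 6 + 4 = 22 nights.
After the first batch: Gamma(29 + 26, 12 + 22) = Gamma(55, 34).
Total count: 9 + 9 + 3 + 4 + 26 = 51.
Total exposure: 2 + 2 + 1 + 1 + 4 = 10 nights.
After the second batch: Gamma(55 + 51, 34 + 10) = Gamma(106, 44).
The posterior predictive for a window of length T is Negative Binomial with variance T·α'·(β'+T)/β'² = 3·106·47/1936 = 7473/968.

7473/968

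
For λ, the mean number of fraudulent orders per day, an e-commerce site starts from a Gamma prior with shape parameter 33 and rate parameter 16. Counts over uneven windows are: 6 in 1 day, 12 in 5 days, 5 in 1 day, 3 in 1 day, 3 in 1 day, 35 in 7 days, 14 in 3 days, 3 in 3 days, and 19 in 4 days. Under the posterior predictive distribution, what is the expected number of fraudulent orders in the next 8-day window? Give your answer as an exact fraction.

Total count: 6 + 12 + 5 + 3 + 3 + 35 + 14 + 3 + 19 = 100.
Total exposure: 1 + 5 + 1 + 1 + 1 + 7 + 3 + 3 + 4 = 26 days.
Gamma(α, β) with Poisson data over total exposure Σt gives posterior Gamma(α+Σx, β+Σt) = Gamma(133, 42).
Predictive mean over an 8-day window = T·E[λ|data] = 8·133/42 = 76/3.

76/3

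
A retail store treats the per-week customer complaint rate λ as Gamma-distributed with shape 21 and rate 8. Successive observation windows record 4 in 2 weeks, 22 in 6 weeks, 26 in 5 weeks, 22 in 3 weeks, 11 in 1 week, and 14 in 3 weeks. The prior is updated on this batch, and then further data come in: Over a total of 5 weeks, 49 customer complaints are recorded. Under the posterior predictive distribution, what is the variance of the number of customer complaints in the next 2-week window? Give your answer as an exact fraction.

Total count: 4 + 22 + 26 + 22 + 11 + 14 = 99.
Total exposure: 2 + 6 + 5 + 3 + 1 + 3 = 20 weeks.
After the first batch: Gamma(21 + 99, 8 + 20) = Gamma(120, 28).
Total count 49 over total exposure 5 weeks.
After the second batch: Gamma(120 + 49, 28 + 5) = Gamma(169, 33).
The posterior predictive for a window of length T is Negative Binomial with variance T·α'·(β'+T)/β'² = 2·169·35/1089 = 11830/1089.

11830/1089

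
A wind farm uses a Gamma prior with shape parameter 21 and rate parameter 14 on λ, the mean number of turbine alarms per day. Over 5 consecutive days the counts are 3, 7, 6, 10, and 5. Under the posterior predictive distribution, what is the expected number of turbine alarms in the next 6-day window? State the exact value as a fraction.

Total count: 3 + 7 + 6 + 10 + 5 = 31.
Total exposure: 5 days.
The Gamma prior is conjugate for the Poisson rate, so λ | data ~ Gamma(21+31, 14+5) = Gamma(52, 19).
Predictive mean over a 6-day window = T·E[λ|data] = 6·52/19 = 312/19.

312/19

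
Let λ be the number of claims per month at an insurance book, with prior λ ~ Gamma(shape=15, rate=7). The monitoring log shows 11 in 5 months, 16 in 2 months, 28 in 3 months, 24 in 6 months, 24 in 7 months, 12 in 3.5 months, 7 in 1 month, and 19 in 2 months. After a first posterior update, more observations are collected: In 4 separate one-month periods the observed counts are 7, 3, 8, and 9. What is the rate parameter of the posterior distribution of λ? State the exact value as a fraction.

Total count: 11 + 16 + 28 + 24 + 24 + 12 + 7 + 19 = 141.
Total exposure: 5 + 2 + 3 + 6 + 7 + 3.5 + 1 + 2 = 29.5 months.
After the first batch: Gamma(15 + 141, 7 + 29.5) = Gamma(156, 73/2).
Total count: 7 + 3 + 8 + 9 = 27.
Total exposure: 4 months.
After the second batch: Gamma(156 + 27, 73/2 + 4) = Gamma(183, 81/2).

81/2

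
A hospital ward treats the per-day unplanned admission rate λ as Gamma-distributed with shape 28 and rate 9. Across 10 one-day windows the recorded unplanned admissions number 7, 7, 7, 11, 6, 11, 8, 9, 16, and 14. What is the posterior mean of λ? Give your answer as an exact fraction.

124/19

Total count: 7 + 7 + 7 + 11 + 6 + 11 + 8 + 9 + 16 + 14 = 96.
Total exposure: 10 days.
Posterior: α' = 28 + 96 = 124, β' = 9 + 10 = 19.
Posterior mean = α'/β' = 124/19.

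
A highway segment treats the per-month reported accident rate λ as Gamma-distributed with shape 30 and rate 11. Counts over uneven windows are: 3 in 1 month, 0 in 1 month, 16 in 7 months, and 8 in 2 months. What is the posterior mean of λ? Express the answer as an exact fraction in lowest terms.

57/22

Total count: 3 + 0 + 16 + 8 = 27.
Total exposure: 1 + 1 + 7 + 2 = 11 months.
Posterior: α' = 30 + 27 = 57, β' = 11 + 11 = 22.
Posterior mean = α'/β' = 57/22.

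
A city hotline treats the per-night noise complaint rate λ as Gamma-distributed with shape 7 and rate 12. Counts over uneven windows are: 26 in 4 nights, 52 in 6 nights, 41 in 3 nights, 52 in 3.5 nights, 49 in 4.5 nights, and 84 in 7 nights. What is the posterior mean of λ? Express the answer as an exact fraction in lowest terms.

Total count: 26 + 52 + 41 + 52 + 49 + 84 = 304.
Total exposure: 4 + 6 + 3 + 3.5 + 4.5 + 7 = 28 nights.
Posterior: α' = 7 + 304 = 311, β' = 12 + 28 = 40.
Posterior mean = α'/β' = 311/40.

311/40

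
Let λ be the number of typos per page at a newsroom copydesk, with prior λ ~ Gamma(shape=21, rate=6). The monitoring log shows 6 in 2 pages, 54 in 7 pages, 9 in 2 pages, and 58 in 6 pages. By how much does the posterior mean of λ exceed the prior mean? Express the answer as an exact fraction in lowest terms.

Total count: 6 + 54 + 9 + 58 = 127.
Total exposure: 2 + 7 + 2 + 6 = 17 pages.
Posterior: α' = 21 + 127 = 148, β' = 6 + 17 = 23.
Posterior mean = 148/23 = 148/23; prior mean = 21/6 = 7/2. Difference = 148/23 − 7/2 = 135/46.

135/46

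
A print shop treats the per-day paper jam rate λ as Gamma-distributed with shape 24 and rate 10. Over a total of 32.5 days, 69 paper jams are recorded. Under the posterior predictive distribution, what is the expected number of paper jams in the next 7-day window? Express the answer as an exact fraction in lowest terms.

Total count 69 over total exposure 32.5 days.
Gamma(α, β) with Poisson data over total exposure Σt gives posterior Gamma(α+Σx, β+Σt) = Gamma(93, 85/2).
Predictive mean over a 7-day window = T·E[λ|data] = 7·93/(85/2) = 1302/85.

1302/85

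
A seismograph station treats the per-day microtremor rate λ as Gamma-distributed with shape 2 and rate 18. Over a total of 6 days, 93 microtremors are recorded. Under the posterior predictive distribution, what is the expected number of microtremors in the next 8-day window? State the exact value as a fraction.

95/3

Total count 93 over total exposure 6 days.
Posterior: α' = 2 + 93 = 95, β' = 18 + 6 = 24.
Predictive mean over an 8-day window = T·E[λ|data] = 8·95/24 = 95/3.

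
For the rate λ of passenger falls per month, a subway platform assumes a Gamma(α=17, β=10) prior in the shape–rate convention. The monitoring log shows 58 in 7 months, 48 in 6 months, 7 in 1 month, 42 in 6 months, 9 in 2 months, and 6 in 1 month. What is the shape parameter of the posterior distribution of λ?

187

Total count: 58 + 48 + 7 + 42 + 9 + 6 = 170.
Total exposure: 7 + 6 + 1 + 6 + 2 + 1 = 23 months.
The Gamma prior is conjugate for the Poisson rate, so λ | data ~ Gamma(17+170, 10+23) = Gamma(187, 33).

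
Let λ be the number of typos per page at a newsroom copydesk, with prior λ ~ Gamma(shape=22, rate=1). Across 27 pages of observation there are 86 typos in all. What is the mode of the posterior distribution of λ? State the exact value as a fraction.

107/28

Total count 86 over total exposure 27 pages.
By Gamma–Poisson conjugacy, the posterior is Gamma(α + Σx, β + Σt) = Gamma(22 + 86, 1 + 27) = Gamma(108, 28).
Posterior mode = (α'−1)/β' = 107/28.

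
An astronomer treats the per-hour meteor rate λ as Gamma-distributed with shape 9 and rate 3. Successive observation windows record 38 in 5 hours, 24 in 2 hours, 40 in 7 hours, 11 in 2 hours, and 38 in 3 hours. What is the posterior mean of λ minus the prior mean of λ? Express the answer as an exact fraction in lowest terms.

47/11

Total count: 38 + 24 + 40 + 11 + 38 = 151.
Total exposure: 5 + 2 + 7 + 2 + 3 = 19 hours.
Posterior: α' = 9 + 151 = 160, β' = 3 + 19 = 22.
Posterior mean = 160/22 = 80/11; prior mean = 9/3 = 3. Difference = 80/11 − 3 = 47/11.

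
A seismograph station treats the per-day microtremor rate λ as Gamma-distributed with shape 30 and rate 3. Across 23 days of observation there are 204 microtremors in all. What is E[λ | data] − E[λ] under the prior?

-1

Total count 204 over total exposure 23 days.
The Gamma prior is conjugate for the Poisson rate, so λ | data ~ Gamma(30+204, 3+23) = Gamma(234, 26).
Posterior mean = 234/26 = 9; prior mean = 30/3 = 10. Difference = 9 − 10 = -1.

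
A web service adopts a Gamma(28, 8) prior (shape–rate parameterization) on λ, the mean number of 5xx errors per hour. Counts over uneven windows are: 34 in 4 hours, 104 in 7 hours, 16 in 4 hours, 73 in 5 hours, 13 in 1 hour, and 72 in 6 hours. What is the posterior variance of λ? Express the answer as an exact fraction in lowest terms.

Total count: 34 + 104 + 16 + 73 + 13 + 72 = 312.
Total exposure: 4 + 7 + 4 + 5 + 1 + 6 = 27 hours.
By Gamma–Poisson conjugacy, the posterior is Gamma(α + Σx, β + Σt) = Gamma(28 + 312, 8 + 27) = Gamma(340, 35).
Posterior variance = α'/β'² = 340/1225 = 68/245.

68/245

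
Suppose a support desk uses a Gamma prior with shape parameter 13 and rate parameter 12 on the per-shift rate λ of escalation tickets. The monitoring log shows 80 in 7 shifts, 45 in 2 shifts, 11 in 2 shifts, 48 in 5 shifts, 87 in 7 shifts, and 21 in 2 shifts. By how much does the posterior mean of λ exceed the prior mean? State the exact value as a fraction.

Total count: 80 + 45 + 11 + 48 + 87 + 21 = 292.
Total exposure: 7 + 2 + 2 + 5 + 7 + 2 = 25 shifts.
Gamma(α, β) with Poisson data over total exposure Σt gives posterior Gamma(α+Σx, β+Σt) = Gamma(305, 37).
Posterior mean = 305/37 = 305/37; prior mean = 13/12 = 13/12. Difference = 305/37 − 13/12 = 3179/444.

3179/444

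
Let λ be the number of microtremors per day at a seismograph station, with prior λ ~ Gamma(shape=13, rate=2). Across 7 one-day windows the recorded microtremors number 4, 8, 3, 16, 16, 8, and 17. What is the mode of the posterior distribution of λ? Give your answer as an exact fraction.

28/3

Total count: 4 + 8 + 3 + 16 + 16 + 8 + 17 = 72.
Total exposure: 7 days.
Gamma(α, β) with Poisson data over total exposure Σt gives posterior Gamma(α+Σx, β+Σt) = Gamma(85, 9).
Posterior mode = (α'−1)/β' = 84/9 = 28/3.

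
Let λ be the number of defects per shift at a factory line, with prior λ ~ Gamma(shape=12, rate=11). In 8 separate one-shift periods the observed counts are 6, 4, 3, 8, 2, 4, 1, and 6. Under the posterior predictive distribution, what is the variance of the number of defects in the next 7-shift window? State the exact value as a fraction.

8372/361

Total count: 6 + 4 + 3 + 8 + 2 + 4 + 1 + 6 = 34.
Total exposure: 8 shifts.
Gamma(α, β) with Poisson data over total exposure Σt gives posterior Gamma(α+Σx, β+Σt) = Gamma(46, 19).
The posterior predictive for a window of length T is Negative Binomial with variance T·α'·(β'+T)/β'² = 7·46·26/361 = 8372/361.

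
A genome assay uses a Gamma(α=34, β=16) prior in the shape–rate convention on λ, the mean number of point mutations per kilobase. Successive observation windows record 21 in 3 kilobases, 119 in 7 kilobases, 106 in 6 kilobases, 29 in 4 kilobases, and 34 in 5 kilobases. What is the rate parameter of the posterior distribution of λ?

Total count: 21 + 119 + 106 + 29 + 34 = 309.
Total exposure: 3 + 7 + 6 + 4 + 5 = 25 kilobases.
By Gamma–Poisson conjugacy, the posterior is Gamma(α + Σx, β + Σt) = Gamma(34 + 309, 16 + 25) = Gamma(343, 41).

41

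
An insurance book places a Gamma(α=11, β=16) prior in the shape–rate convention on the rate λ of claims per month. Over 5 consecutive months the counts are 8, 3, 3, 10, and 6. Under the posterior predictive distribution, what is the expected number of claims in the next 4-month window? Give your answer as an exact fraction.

Total count: 8 + 3 + 3 + 10 + 6 = 30.
Total exposure: 5 months.
Posterior: α' = 11 + 30 = 41, β' = 16 + 5 = 21.
Predictive mean over a 4-month window = T·E[λ|data] = 4·41/21 = 164/21.

164/21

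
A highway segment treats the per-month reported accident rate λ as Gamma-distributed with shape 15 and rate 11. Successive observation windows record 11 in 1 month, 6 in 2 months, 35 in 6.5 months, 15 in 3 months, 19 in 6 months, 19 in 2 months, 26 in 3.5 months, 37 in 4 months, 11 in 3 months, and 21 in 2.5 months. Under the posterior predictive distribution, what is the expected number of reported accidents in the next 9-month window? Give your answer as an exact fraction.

3870/89

Total count: 11 + 6 + 35 + 15 + 19 + 19 + 26 + 37 + 11 + 21 = 200.
Total exposure: 1 + 2 + 6.5 + 3 + 6 + 2 + 3.5 + 4 + 3 + 2.5 = 33.5 months.
Gamma(α, β) with Poisson data over total exposure Σt gives posterior Gamma(α+Σx, β+Σt) = Gamma(215, 89/2).
Predictive mean over a 9-month window = T·E[λ|data] = 9·215/(89/2) = 3870/89.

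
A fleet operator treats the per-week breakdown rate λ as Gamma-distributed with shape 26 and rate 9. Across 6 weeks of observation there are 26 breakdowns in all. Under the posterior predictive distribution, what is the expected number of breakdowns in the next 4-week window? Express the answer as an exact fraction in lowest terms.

208/15

Total count 26 over total exposure 6 weeks.
Gamma(α, β) with Poisson data over total exposure Σt gives posterior Gamma(α+Σx, β+Σt) = Gamma(52, 15).
Predictive mean over a 4-week window = T·E[λ|data] = 4·52/15 = 208/15.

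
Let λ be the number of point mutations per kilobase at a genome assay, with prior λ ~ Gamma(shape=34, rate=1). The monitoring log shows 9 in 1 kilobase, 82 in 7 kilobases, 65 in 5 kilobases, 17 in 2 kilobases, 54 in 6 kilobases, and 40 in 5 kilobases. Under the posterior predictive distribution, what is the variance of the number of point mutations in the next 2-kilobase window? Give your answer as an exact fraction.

17458/729

Total count: 9 + 82 + 65 + 17 + 54 + 40 = 267.
Total exposure: 1 + 7 + 5 + 2 + 6 + 5 = 26 kilobases.
Conjugate update: add total count to the shape and total exposure to the rate, giving Gamma(301, 27).
The posterior predictive for a window of length T is Negative Binomial with variance T·α'·(β'+T)/β'² = 2·301·29/729 = 17458/729.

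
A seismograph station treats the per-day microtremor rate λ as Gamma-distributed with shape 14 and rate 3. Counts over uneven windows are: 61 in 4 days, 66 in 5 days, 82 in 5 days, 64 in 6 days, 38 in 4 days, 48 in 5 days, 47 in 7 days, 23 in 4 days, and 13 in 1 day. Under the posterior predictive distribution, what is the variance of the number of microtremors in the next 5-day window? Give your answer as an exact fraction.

13965/242

Total count: 61 + 66 + 82 + 64 + 38 + 48 + 47 + 23 + 13 = 442.
Total exposure: 4 + 5 + 5 + 6 + 4 + 5 + 7 + 4 + 1 = 41 days.
Conjugate update: add total count to the shape and total exposure to the rate, giving Gamma(456, 44).
The posterior predictive for a window of length T is Negative Binomial with variance T·α'·(β'+T)/β'² = 5·456·49/1936 = 13965/242.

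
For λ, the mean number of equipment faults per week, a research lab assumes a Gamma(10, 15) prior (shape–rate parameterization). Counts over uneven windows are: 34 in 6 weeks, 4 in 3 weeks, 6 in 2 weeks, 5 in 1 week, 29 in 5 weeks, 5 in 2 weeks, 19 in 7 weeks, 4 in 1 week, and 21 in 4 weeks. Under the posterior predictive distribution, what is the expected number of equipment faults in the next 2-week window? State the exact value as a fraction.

Total count: 34 + 4 + 6 + 5 + 29 + 5 + 19 + 4 + 21 = 127.
Total exposure: 6 + 3 + 2 + 1 + 5 + 2 + 7 + 1 + 4 = 31 weeks.
Conjugate update: add total count to the shape and total exposure to the rate, giving Gamma(137, 46).
Predictive mean over a 2-week window = T·E[λ|data] = 2·137/46 = 137/23.

137/23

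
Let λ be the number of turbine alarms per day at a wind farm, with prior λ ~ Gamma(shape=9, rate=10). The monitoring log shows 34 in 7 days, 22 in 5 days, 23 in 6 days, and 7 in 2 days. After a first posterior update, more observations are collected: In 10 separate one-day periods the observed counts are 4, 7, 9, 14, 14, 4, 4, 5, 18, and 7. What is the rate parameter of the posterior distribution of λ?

40

Total count: 34 + 22 + 23 + 7 = 86.
Total exposure: 7 + 5 + 6 + 2 = 20 days.
After the first batch: Gamma(9 + 86, 10 + 20) = Gamma(95, 30).
Total count: 4 + 7 + 9 + 14 + 14 + 4 + 4 + 5 + 18 + 7 = 86.
Total exposure: 10 days.
After the second batch: Gamma(95 + 86, 30 + 10) = Gamma(181, 40).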